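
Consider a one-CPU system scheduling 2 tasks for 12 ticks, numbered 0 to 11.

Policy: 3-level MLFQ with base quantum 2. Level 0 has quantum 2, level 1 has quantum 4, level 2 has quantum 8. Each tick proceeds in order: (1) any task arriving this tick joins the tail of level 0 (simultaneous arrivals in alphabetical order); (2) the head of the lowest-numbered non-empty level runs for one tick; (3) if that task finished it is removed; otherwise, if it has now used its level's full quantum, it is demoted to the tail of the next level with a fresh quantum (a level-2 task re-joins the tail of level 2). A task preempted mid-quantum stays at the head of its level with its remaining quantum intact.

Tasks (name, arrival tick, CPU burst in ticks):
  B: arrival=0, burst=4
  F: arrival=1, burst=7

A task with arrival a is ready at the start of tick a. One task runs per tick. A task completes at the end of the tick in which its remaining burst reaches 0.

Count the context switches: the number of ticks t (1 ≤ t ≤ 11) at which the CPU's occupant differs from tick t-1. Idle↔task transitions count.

context switches = 4

t=0: L0/L1/L2 = B/-/- → run B
t=1: L0/L1/L2 = BF/-/- → run B
t=2: L0/L1/L2 = F/B/- → run F
t=3: L0/L1/L2 = F/B/- → run F
t=4: L0/L1/L2 = -/BF/- → run B
t=5: L0/L1/L2 = -/BF/- → run B
t=6: L0/L1/L2 = -/F/- → run F
t=7: L0/L1/L2 = -/F/- → run F
t=8: L0/L1/L2 = -/F/- → run F
t=9: L0/L1/L2 = -/F/- → run F
t=10: L0/L1/L2 = -/-/F → run F
t=11: (idle)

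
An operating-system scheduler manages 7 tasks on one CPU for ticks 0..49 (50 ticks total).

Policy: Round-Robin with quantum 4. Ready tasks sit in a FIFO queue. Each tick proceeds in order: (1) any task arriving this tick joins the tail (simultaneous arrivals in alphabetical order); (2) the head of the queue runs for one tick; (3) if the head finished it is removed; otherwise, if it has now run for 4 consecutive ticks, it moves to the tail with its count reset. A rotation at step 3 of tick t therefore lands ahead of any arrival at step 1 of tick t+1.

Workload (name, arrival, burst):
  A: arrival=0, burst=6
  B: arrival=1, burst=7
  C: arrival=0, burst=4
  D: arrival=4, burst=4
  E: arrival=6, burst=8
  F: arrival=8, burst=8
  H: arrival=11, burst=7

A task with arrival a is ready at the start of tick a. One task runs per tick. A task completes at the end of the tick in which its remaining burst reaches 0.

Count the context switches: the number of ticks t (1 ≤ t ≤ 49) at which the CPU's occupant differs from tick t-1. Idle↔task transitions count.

t=0: queue=[A,C] q_used=0 → run A
t=1: queue=[A,C,B] q_used=1 → run A
t=2: queue=[A,C,B] q_used=2 → run A
t=3: queue=[A,C,B] q_used=3 → run A
t=4: queue=[C,B,A,D] q_used=0 → run C
t=5: queue=[C,B,A,D] q_used=1 → run C
t=6: queue=[C,B,A,D,E] q_used=2 → run C
t=7: queue=[C,B,A,D,E] q_used=3 → run C
t=8: queue=[B,A,D,E,F] q_used=0 → run B
t=9: queue=[B,A,D,E,F] q_used=1 → run B
t=10: queue=[B,A,D,E,F] q_used=2 → run B
t=11: queue=[B,A,D,E,F,H] q_used=3 → run B
t=12: queue=[A,D,E,F,H,B] q_used=0 → run A
t=13: queue=[A,D,E,F,H,B] q_used=1 → run A
t=14: queue=[D,E,F,H,B] q_used=0 → run D
t=15: queue=[D,E,F,H,B] q_used=1 → run D
t=16: queue=[D,E,F,H,B] q_used=2 → run D
t=17: queue=[D,E,F,H,B] q_used=3 → run D
t=18: queue=[E,F,H,B] q_used=0 → run E
t=19: queue=[E,F,H,B] q_used=1 → run E
t=20: queue=[E,F,H,B] q_used=2 → run E
t=21: queue=[E,F,H,B] q_used=3 → run E
t=22: queue=[F,H,B,E] q_used=0 → run F
t=23: queue=[F,H,B,E] q_used=1 → run F
t=24: queue=[F,H,B,E] q_used=2 → run F
t=25: queue=[F,H,B,E] q_used=3 → run F
t=26: queue=[H,B,E,F] q_used=0 → run H
t=27: queue=[H,B,E,F] q_used=1 → run H
t=28: queue=[H,B,E,F] q_used=2 → run H
t=29: queue=[H,B,E,F] q_used=3 → run H
t=30: queue=[B,E,F,H] q_used=0 → run B
t=31: queue=[B,E,F,H] q_used=1 → run B
t=32: queue=[B,E,F,H] q_used=2 → run B
t=33: queue=[E,F,H] q_used=0 → run E
t=34: queue=[E,F,H] q_used=1 → run E
t=35: queue=[E,F,H] q_used=2 → run E
t=36: queue=[E,F,H] q_used=3 → run E
t=37: queue=[F,H] q_used=0 → run F
t=38: queue=[F,H] q_used=1 → run F
t=39: queue=[F,H] q_used=2 → run F
t=40: queue=[F,H] q_used=3 → run F
t=41: queue=[H] q_used=0 → run H
t=42: queue=[H] q_used=1 → run H
t=43: queue=[H] q_used=2 → run H
t=44: (idle)
t=45: (idle)
t=46: (idle)
t=47: (idle)
t=48: (idle)
t=49: (idle)

context switches = 12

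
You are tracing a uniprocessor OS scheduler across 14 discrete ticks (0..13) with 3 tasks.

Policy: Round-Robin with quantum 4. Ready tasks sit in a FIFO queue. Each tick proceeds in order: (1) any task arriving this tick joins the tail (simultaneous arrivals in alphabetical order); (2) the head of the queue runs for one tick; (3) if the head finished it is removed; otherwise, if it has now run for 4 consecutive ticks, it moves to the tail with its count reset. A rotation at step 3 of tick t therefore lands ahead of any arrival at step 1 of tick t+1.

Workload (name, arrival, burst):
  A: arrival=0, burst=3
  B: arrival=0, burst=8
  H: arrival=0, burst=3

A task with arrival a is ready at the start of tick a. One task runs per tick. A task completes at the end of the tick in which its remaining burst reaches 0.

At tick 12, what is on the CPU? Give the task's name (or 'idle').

t=0: queue=[A,B,H] q_used=0 → run A
t=1: queue=[A,B,H] q_used=1 → run A
t=2: queue=[A,B,H] q_used=2 → run A
t=3: queue=[B,H] q_used=0 → run B
t=4: queue=[B,H] q_used=1 → run B
t=5: queue=[B,H] q_used=2 → run B
t=6: queue=[B,H] q_used=3 → run B
t=7: queue=[H,B] q_used=0 → run H
t=8: queue=[H,B] q_used=1 → run H
t=9: queue=[H,B] q_used=2 → run H
t=10: queue=[B] q_used=0 → run B
t=11: queue=[B] q_used=1 → run B
t=12: queue=[B] q_used=2 → run B
t=13: queue=[B] q_used=3 → run B

running at tick 12 = B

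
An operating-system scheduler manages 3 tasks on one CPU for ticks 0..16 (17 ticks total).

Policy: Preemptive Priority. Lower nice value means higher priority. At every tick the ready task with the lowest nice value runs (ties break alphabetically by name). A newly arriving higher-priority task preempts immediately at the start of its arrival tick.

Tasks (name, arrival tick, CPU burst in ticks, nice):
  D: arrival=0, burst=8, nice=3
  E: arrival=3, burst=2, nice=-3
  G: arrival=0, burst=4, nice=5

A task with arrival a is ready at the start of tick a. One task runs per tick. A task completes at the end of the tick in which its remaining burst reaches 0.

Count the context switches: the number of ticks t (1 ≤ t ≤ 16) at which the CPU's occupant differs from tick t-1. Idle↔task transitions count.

t=0: ready={D,G} → run D
t=1: ready={D,G} → run D
t=2: ready={D,G} → run D
t=3: ready={D,E,G} → run E
t=4: ready={D,E,G} → run E
t=5: ready={D,G} → run D
t=6: ready={D,G} → run D
t=7: ready={D,G} → run D
t=8: ready={D,G} → run D
t=9: ready={D,G} → run D
t=10: ready={G} → run G
t=11: ready={G} → run G
t=12: ready={G} → run G
t=13: ready={G} → run G
t=14: (idle)
t=15: (idle)
t=16: (idle)

context switches = 4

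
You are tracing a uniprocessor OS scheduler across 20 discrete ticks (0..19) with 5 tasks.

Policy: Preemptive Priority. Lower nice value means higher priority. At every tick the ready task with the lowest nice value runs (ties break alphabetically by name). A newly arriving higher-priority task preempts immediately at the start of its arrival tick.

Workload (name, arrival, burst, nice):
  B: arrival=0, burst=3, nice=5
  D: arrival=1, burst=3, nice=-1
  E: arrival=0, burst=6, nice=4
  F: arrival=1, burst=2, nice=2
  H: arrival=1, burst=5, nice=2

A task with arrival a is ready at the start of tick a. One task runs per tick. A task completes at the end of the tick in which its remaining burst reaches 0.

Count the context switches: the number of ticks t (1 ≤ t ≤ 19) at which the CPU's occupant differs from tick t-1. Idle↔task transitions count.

t=0: ready={B,E} → run E
t=1: ready={B,D,E,F,H} → run D
t=2: ready={B,D,E,F,H} → run D
t=3: ready={B,D,E,F,H} → run D
t=4: ready={B,E,F,H} → run F
t=5: ready={B,E,F,H} → run F
t=6: ready={B,E,H} → run H
t=7: ready={B,E,H} → run H
t=8: ready={B,E,H} → run H
t=9: ready={B,E,H} → run H
t=10: ready={B,E,H} → run H
t=11: ready={B,E} → run E
t=12: ready={B,E} → run E
t=13: ready={B,E} → run E
t=14: ready={B,E} → run E
t=15: ready={B,E} → run E
t=16: ready={B} → run B
t=17: ready={B} → run B
t=18: ready={B} → run B
t=19: (idle)

context switches = 6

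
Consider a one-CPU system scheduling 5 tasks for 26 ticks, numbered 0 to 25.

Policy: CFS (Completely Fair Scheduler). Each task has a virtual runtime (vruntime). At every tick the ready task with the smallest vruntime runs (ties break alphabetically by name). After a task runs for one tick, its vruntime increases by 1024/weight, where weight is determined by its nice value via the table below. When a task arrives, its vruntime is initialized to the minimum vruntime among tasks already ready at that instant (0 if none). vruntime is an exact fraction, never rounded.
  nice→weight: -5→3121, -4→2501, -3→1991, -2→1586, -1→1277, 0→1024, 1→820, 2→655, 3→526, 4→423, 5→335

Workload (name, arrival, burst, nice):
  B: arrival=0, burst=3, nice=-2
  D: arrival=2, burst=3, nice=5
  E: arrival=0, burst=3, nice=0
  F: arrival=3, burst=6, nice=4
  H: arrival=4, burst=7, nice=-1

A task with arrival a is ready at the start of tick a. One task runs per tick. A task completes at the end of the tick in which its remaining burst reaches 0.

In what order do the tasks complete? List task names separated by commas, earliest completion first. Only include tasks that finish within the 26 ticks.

t=0: vr[B=0 E=0] → run B
t=1: vr[B=512/793 E=0] → run E
t=2: vr[B=512/793 D=512/793 E=1] → run B
t=3: vr[B=1024/793 D=512/793 E=1 F=512/793] → run D
t=4: vr[B=1024/793 D=983552/265655 E=1 F=512/793 H=512/793] → run F
t=5: vr[B=1024/793 D=983552/265655 E=1 F=1028608/335439 H=512/793] → run H
t=6: vr[B=1024/793 D=983552/265655 E=1 F=1028608/335439 H=1465856/1012661] → run E
t=7: vr[B=1024/793 D=983552/265655 E=2 F=1028608/335439 H=1465856/1012661] → run B
t=8: vr[D=983552/265655 E=2 F=1028608/335439 H=1465856/1012661] → run H
t=9: vr[D=983552/265655 E=2 F=1028608/335439 H=2277888/1012661] → run E
t=10: vr[D=983552/265655 F=1028608/335439 H=2277888/1012661] → run H
t=11: vr[D=983552/265655 F=1028608/335439 H=3089920/1012661] → run H
t=12: vr[D=983552/265655 F=1028608/335439 H=3901952/1012661] → run F
t=13: vr[D=983552/265655 F=1840640/335439 H=3901952/1012661] → run D
t=14: vr[D=1795584/265655 F=1840640/335439 H=3901952/1012661] → run H
t=15: vr[D=1795584/265655 F=1840640/335439 H=4713984/1012661] → run H
t=16: vr[D=1795584/265655 F=1840640/335439 H=5526016/1012661] → run H
t=17: vr[D=1795584/265655 F=1840640/335439] → run F
t=18: vr[D=1795584/265655 F=884224/111813] → run D
t=19: vr[F=884224/111813] → run F
t=20: vr[F=3464704/335439] → run F
t=21: vr[F=4276736/335439] → run F
t=22: (idle)
t=23: (idle)
t=24: (idle)
t=25: (idle)

completion order = B, E, H, D, F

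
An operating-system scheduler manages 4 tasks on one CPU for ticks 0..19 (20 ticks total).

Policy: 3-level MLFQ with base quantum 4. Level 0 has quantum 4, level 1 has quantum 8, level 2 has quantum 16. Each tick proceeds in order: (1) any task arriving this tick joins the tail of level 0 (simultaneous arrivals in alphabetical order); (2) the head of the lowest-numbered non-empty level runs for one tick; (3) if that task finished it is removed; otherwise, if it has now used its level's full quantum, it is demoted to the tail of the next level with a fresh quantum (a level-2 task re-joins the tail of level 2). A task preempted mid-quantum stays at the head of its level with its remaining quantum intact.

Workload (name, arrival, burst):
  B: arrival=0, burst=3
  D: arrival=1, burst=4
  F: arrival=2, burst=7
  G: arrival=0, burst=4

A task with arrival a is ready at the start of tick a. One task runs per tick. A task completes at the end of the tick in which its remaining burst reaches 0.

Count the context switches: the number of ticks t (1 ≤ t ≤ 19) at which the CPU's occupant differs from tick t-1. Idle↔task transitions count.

t=0: L0/L1/L2 = BG/-/- → run B
t=1: L0/L1/L2 = BGD/-/- → run B
t=2: L0/L1/L2 = BGDF/-/- → run B
t=3: L0/L1/L2 = GDF/-/- → run G
t=4: L0/L1/L2 = GDF/-/- → run G
t=5: L0/L1/L2 = GDF/-/- → run G
t=6: L0/L1/L2 = GDF/-/- → run G
t=7: L0/L1/L2 = DF/-/- → run D
t=8: L0/L1/L2 = DF/-/- → run D
t=9: L0/L1/L2 = DF/-/- → run D
t=10: L0/L1/L2 = DF/-/- → run D
t=11: L0/L1/L2 = F/-/- → run F
t=12: L0/L1/L2 = F/-/- → run F
t=13: L0/L1/L2 = F/-/- → run F
t=14: L0/L1/L2 = F/-/- → run F
t=15: L0/L1/L2 = -/F/- → run F
t=16: L0/L1/L2 = -/F/- → run F
t=17: L0/L1/L2 = -/F/- → run F
t=18: (idle)
t=19: (idle)

context switches = 4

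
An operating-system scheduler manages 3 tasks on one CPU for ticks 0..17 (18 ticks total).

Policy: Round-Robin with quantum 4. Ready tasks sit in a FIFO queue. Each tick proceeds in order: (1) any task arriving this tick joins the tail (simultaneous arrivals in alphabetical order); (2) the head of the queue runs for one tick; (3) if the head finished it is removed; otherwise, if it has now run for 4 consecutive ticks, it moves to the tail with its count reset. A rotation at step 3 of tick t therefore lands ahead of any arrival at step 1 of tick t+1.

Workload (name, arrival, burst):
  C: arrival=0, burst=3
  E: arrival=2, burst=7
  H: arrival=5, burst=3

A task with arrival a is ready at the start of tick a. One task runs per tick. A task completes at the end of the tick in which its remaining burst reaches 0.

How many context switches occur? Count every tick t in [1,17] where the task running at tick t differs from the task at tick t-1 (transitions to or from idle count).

t=0: queue=[C] q_used=0 → run C
t=1: queue=[C] q_used=1 → run C
t=2: queue=[C,E] q_used=2 → run C
t=3: queue=[E] q_used=0 → run E
t=4: queue=[E] q_used=1 → run E
t=5: queue=[E,H] q_used=2 → run E
t=6: queue=[E,H] q_used=3 → run E
t=7: queue=[H,E] q_used=0 → run H
t=8: queue=[H,E] q_used=1 → run H
t=9: queue=[H,E] q_used=2 → run H
t=10: queue=[E] q_used=0 → run E
t=11: queue=[E] q_used=1 → run E
t=12: queue=[E] q_used=2 → run E
t=13: (idle)
t=14: (idle)
t=15: (idle)
t=16: (idle)
t=17: (idle)

context switches = 4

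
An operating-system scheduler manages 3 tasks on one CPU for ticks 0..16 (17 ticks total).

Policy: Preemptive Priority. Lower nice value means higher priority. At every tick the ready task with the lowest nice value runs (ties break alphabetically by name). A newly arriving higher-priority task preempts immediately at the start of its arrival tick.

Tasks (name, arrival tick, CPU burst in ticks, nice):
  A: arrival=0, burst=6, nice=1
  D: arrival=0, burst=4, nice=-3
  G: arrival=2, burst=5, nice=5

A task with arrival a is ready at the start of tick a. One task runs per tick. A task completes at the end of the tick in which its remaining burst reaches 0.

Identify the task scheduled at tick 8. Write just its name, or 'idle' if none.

t=0: ready={A,D} → run D
t=1: ready={A,D} → run D
t=2: ready={A,D,G} → run D
t=3: ready={A,D,G} → run D
t=4: ready={A,G} → run A
t=5: ready={A,G} → run A
t=6: ready={A,G} → run A
t=7: ready={A,G} → run A
t=8: ready={A,G} → run A
t=9: ready={A,G} → run A
t=10: ready={G} → run G
t=11: ready={G} → run G
t=12: ready={G} → run G
t=13: ready={G} → run G
t=14: ready={G} → run G
t=15: (idle)
t=16: (idle)

running at tick 8 = A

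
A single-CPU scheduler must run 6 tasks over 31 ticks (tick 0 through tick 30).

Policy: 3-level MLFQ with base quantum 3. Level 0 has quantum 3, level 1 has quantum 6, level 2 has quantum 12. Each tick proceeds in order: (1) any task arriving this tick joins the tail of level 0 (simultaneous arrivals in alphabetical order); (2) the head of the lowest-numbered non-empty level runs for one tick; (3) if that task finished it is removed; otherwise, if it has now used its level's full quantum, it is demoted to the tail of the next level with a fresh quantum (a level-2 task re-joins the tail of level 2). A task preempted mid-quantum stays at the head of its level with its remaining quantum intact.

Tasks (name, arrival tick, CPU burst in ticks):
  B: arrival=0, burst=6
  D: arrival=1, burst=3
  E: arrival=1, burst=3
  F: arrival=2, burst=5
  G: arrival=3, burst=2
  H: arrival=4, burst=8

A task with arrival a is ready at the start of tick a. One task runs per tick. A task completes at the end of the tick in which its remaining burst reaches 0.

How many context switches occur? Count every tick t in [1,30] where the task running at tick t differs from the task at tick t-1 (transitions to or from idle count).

context switches = 9

t=0: L0/L1/L2 = B/-/- → run B
t=1: L0/L1/L2 = BDE/-/- → run B
t=2: L0/L1/L2 = BDEF/-/- → run B
t=3: L0/L1/L2 = DEFG/B/- → run D
t=4: L0/L1/L2 = DEFGH/B/- → run D
t=5: L0/L1/L2 = DEFGH/B/- → run D
t=6: L0/L1/L2 = EFGH/B/- → run E
t=7: L0/L1/L2 = EFGH/B/- → run E
t=8: L0/L1/L2 = EFGH/B/- → run E
t=9: L0/L1/L2 = FGH/B/- → run F
t=10: L0/L1/L2 = FGH/B/- → run F
t=11: L0/L1/L2 = FGH/B/- → run F
t=12: L0/L1/L2 = GH/BF/- → run G
t=13: L0/L1/L2 = GH/BF/- → run G
t=14: L0/L1/L2 = H/BF/- → run H
t=15: L0/L1/L2 = H/BF/- → run H
t=16: L0/L1/L2 = H/BF/- → run H
t=17: L0/L1/L2 = -/BFH/- → run B
t=18: L0/L1/L2 = -/BFH/- → run B
t=19: L0/L1/L2 = -/BFH/- → run B
t=20: L0/L1/L2 = -/FH/- → run F
t=21: L0/L1/L2 = -/FH/- → run F
t=22: L0/L1/L2 = -/H/- → run H
t=23: L0/L1/L2 = -/H/- → run H
t=24: L0/L1/L2 = -/H/- → run H
t=25: L0/L1/L2 = -/H/- → run H
t=26: L0/L1/L2 = -/H/- → run H
t=27: (idle)
t=28: (idle)
t=29: (idle)
t=30: (idle)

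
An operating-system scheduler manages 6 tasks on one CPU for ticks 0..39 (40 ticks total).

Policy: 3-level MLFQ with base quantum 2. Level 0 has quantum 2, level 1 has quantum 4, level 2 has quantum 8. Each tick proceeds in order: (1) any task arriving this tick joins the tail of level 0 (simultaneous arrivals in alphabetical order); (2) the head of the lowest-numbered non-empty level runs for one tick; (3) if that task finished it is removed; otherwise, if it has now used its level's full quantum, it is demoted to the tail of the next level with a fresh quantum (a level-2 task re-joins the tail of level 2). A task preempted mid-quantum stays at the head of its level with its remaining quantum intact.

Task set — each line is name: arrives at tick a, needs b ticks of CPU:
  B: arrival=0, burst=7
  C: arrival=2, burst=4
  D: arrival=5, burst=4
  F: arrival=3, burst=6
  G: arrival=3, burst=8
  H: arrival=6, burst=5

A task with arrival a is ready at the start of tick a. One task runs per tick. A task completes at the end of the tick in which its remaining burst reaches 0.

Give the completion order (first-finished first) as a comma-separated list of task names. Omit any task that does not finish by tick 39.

t=0: L0/L1/L2 = B/-/- → run B
t=1: L0/L1/L2 = B/-/- → run B
t=2: L0/L1/L2 = C/B/- → run C
t=3: L0/L1/L2 = CFG/B/- → run C
t=4: L0/L1/L2 = FG/BC/- → run F
t=5: L0/L1/L2 = FGD/BC/- → run F
t=6: L0/L1/L2 = GDH/BCF/- → run G
t=7: L0/L1/L2 = GDH/BCF/- → run G
t=8: L0/L1/L2 = DH/BCFG/- → run D
t=9: L0/L1/L2 = DH/BCFG/- → run D
t=10: L0/L1/L2 = H/BCFGD/- → run H
t=11: L0/L1/L2 = H/BCFGD/- → run H
t=12: L0/L1/L2 = -/BCFGDH/- → run B
t=13: L0/L1/L2 = -/BCFGDH/- → run B
t=14: L0/L1/L2 = -/BCFGDH/- → run B
t=15: L0/L1/L2 = -/BCFGDH/- → run B
t=16: L0/L1/L2 = -/CFGDH/B → run C
t=17: L0/L1/L2 = -/CFGDH/B → run C
t=18: L0/L1/L2 = -/FGDH/B → run F
t=19: L0/L1/L2 = -/FGDH/B → run F
t=20: L0/L1/L2 = -/FGDH/B → run F
t=21: L0/L1/L2 = -/FGDH/B → run F
t=22: L0/L1/L2 = -/GDH/B → run G
t=23: L0/L1/L2 = -/GDH/B → run G
t=24: L0/L1/L2 = -/GDH/B → run G
t=25: L0/L1/L2 = -/GDH/B → run G
t=26: L0/L1/L2 = -/DH/BG → run D
t=27: L0/L1/L2 = -/DH/BG → run D
t=28: L0/L1/L2 = -/H/BG → run H
t=29: L0/L1/L2 = -/H/BG → run H
t=30: L0/L1/L2 = -/H/BG → run H
t=31: L0/L1/L2 = -/-/BG → run B
t=32: L0/L1/L2 = -/-/G → run G
t=33: L0/L1/L2 = -/-/G → run G
t=34: (idle)
t=35: (idle)
t=36: (idle)
t=37: (idle)
t=38: (idle)
t=39: (idle)

completion order = C, F, D, H, B, G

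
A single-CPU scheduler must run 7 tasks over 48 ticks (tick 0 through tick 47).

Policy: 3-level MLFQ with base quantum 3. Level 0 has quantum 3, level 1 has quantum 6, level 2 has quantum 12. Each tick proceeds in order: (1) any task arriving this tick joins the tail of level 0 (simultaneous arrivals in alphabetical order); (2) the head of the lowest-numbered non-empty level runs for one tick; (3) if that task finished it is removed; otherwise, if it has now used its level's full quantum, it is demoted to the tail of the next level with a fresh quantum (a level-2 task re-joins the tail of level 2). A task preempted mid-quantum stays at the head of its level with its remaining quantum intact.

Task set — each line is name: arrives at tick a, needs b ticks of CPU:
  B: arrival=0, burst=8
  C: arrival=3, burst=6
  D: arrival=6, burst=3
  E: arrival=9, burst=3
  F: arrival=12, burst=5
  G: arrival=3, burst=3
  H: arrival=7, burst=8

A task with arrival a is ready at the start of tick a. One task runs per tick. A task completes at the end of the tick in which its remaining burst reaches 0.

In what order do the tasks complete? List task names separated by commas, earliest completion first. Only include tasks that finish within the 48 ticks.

completion order = G, D, E, B, C, H, F

t=0: L0/L1/L2 = B/-/- → run B
t=1: L0/L1/L2 = B/-/- → run B
t=2: L0/L1/L2 = B/-/- → run B
t=3: L0/L1/L2 = CG/B/- → run C
t=4: L0/L1/L2 = CG/B/- → run C
t=5: L0/L1/L2 = CG/B/- → run C
t=6: L0/L1/L2 = GD/BC/- → run G
t=7: L0/L1/L2 = GDH/BC/- → run G
t=8: L0/L1/L2 = GDH/BC/- → run G
t=9: L0/L1/L2 = DHE/BC/- → run D
t=10: L0/L1/L2 = DHE/BC/- → run D
t=11: L0/L1/L2 = DHE/BC/- → run D
t=12: L0/L1/L2 = HEF/BC/- → run H
t=13: L0/L1/L2 = HEF/BC/- → run H
t=14: L0/L1/L2 = HEF/BC/- → run H
t=15: L0/L1/L2 = EF/BCH/- → run E
t=16: L0/L1/L2 = EF/BCH/- → run E
t=17: L0/L1/L2 = EF/BCH/- → run E
t=18: L0/L1/L2 = F/BCH/- → run F
t=19: L0/L1/L2 = F/BCH/- → run F
t=20: L0/L1/L2 = F/BCH/- → run F
t=21: L0/L1/L2 = -/BCHF/- → run B
t=22: L0/L1/L2 = -/BCHF/- → run B
t=23: L0/L1/L2 = -/BCHF/- → run B
t=24: L0/L1/L2 = -/BCHF/- → run B
t=25: L0/L1/L2 = -/BCHF/- → run B
t=26: L0/L1/L2 = -/CHF/- → run C
t=27: L0/L1/L2 = -/CHF/- → run C
t=28: L0/L1/L2 = -/CHF/- → run C
t=29: L0/L1/L2 = -/HF/- → run H
t=30: L0/L1/L2 = -/HF/- → run H
t=31: L0/L1/L2 = -/HF/- → run H
t=32: L0/L1/L2 = -/HF/- → run H
t=33: L0/L1/L2 = -/HF/- → run H
t=34: L0/L1/L2 = -/F/- → run F
t=35: L0/L1/L2 = -/F/- → run F
t=36: (idle)
t=37: (idle)
t=38: (idle)
t=39: (idle)
t=40: (idle)
t=41: (idle)
t=42: (idle)
t=43: (idle)
t=44: (idle)
t=45: (idle)
t=46: (idle)
t=47: (idle)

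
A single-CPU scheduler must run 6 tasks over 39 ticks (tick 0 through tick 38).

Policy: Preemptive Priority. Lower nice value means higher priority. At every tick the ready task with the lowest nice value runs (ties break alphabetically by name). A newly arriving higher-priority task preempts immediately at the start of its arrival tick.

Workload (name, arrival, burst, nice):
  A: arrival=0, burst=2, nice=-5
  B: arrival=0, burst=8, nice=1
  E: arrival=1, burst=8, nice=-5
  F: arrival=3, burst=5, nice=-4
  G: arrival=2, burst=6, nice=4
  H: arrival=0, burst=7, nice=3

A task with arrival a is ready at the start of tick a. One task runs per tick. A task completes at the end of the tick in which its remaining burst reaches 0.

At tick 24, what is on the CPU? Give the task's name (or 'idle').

running at tick 24 = H

t=0: ready={A,B,H} → run A
t=1: ready={A,B,E,H} → run A
t=2: ready={B,E,G,H} → run E
t=3: ready={B,E,F,G,H} → run E
t=4: ready={B,E,F,G,H} → run E
t=5: ready={B,E,F,G,H} → run E
t=6: ready={B,E,F,G,H} → run E
t=7: ready={B,E,F,G,H} → run E
t=8: ready={B,E,F,G,H} → run E
t=9: ready={B,E,F,G,H} → run E
t=10: ready={B,F,G,H} → run F
t=11: ready={B,F,G,H} → run F
t=12: ready={B,F,G,H} → run F
t=13: ready={B,F,G,H} → run F
t=14: ready={B,F,G,H} → run F
t=15: ready={B,G,H} → run B
t=16: ready={B,G,H} → run B
t=17: ready={B,G,H} → run B
t=18: ready={B,G,H} → run B
t=19: ready={B,G,H} → run B
t=20: ready={B,G,H} → run B
t=21: ready={B,G,H} → run B
t=22: ready={B,G,H} → run B
t=23: ready={G,H} → run H
t=24: ready={G,H} → run H
t=25: ready={G,H} → run H
t=26: ready={G,H} → run H
t=27: ready={G,H} → run H
t=28: ready={G,H} → run H
t=29: ready={G,H} → run H
t=30: ready={G} → run G
t=31: ready={G} → run G
t=32: ready={G} → run G
t=33: ready={G} → run G
t=34: ready={G} → run G
t=35: ready={G} → run G
t=36: (idle)
t=37: (idle)
t=38: (idle)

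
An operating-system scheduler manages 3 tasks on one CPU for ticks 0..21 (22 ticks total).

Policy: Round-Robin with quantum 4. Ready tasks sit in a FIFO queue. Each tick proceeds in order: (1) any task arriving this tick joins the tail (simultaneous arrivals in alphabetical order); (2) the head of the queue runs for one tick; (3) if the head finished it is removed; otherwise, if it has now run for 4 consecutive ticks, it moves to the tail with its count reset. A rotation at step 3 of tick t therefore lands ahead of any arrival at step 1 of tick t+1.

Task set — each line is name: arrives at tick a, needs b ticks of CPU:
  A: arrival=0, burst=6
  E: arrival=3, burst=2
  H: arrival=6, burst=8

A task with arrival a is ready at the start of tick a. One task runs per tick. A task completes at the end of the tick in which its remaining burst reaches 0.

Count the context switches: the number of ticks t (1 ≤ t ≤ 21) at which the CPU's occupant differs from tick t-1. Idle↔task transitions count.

t=0: queue=[A] q_used=0 → run A
t=1: queue=[A] q_used=1 → run A
t=2: queue=[A] q_used=2 → run A
t=3: queue=[A,E] q_used=3 → run A
t=4: queue=[E,A] q_used=0 → run E
t=5: queue=[E,A] q_used=1 → run E
t=6: queue=[A,H] q_used=0 → run A
t=7: queue=[A,H] q_used=1 → run A
t=8: queue=[H] q_used=0 → run H
t=9: queue=[H] q_used=1 → run H
t=10: queue=[H] q_used=2 → run H
t=11: queue=[H] q_used=3 → run H
t=12: queue=[H] q_used=0 → run H
t=13: queue=[H] q_used=1 → run H
t=14: queue=[H] q_used=2 → run H
t=15: queue=[H] q_used=3 → run H
t=16: (idle)
t=17: (idle)
t=18: (idle)
t=19: (idle)
t=20: (idle)
t=21: (idle)

context switches = 4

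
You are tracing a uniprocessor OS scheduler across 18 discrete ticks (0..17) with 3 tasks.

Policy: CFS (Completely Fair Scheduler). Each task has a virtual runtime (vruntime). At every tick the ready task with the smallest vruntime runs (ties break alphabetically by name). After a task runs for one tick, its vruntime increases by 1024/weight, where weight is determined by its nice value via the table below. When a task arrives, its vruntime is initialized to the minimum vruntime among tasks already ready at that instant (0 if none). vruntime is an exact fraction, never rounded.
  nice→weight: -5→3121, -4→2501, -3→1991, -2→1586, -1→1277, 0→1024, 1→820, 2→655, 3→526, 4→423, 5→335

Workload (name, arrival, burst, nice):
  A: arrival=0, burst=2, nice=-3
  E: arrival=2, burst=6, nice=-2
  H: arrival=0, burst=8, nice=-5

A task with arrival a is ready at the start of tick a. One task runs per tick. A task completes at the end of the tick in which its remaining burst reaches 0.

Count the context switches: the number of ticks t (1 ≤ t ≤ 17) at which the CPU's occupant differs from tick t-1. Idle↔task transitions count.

context switches = 13

t=0: vr[A=0 H=0] → run A
t=1: vr[A=1024/1991 H=0] → run H
t=2: vr[A=1024/1991 E=1024/3121 H=1024/3121] → run E
t=3: vr[A=1024/1991 E=2409984/2474953 H=1024/3121] → run H
t=4: vr[A=1024/1991 E=2409984/2474953 H=2048/3121] → run A
t=5: vr[E=2409984/2474953 H=2048/3121] → run H
t=6: vr[E=2409984/2474953 H=3072/3121] → run E
t=7: vr[E=4007936/2474953 H=3072/3121] → run H
t=8: vr[E=4007936/2474953 H=4096/3121] → run H
t=9: vr[E=4007936/2474953 H=5120/3121] → run E
t=10: vr[E=5605888/2474953 H=5120/3121] → run H
t=11: vr[E=5605888/2474953 H=6144/3121] → run H
t=12: vr[E=5605888/2474953 H=7168/3121] → run E
t=13: vr[E=7203840/2474953 H=7168/3121] → run H
t=14: vr[E=7203840/2474953] → run E
t=15: vr[E=8801792/2474953] → run E
t=16: (idle)
t=17: (idle)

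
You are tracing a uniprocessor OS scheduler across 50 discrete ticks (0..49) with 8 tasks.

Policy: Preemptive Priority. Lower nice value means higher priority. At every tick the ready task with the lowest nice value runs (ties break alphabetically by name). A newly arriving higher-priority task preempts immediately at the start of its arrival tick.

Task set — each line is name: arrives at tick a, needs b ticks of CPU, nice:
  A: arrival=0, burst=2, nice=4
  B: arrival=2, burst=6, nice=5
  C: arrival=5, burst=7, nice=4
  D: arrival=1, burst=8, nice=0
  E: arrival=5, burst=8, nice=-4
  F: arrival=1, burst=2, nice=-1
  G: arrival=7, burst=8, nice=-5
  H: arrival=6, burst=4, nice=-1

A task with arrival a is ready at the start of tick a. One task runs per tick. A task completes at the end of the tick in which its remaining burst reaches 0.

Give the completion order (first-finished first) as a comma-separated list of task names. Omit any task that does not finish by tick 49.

completion order = F, G, E, H, D, A, C, B

t=0: ready={A} → run A
t=1: ready={A,D,F} → run F
t=2: ready={A,B,D,F} → run F
t=3: ready={A,B,D} → run D
t=4: ready={A,B,D} → run D
t=5: ready={A,B,C,D,E} → run E
t=6: ready={A,B,C,D,E,H} → run E
t=7: ready={A,B,C,D,E,G,H} → run G
t=8: ready={A,B,C,D,E,G,H} → run G
t=9: ready={A,B,C,D,E,G,H} → run G
t=10: ready={A,B,C,D,E,G,H} → run G
t=11: ready={A,B,C,D,E,G,H} → run G
t=12: ready={A,B,C,D,E,G,H} → run G
t=13: ready={A,B,C,D,E,G,H} → run G
t=14: ready={A,B,C,D,E,G,H} → run G
t=15: ready={A,B,C,D,E,H} → run E
t=16: ready={A,B,C,D,E,H} → run E
t=17: ready={A,B,C,D,E,H} → run E
t=18: ready={A,B,C,D,E,H} → run E
t=19: ready={A,B,C,D,E,H} → run E
t=20: ready={A,B,C,D,E,H} → run E
t=21: ready={A,B,C,D,H} → run H
t=22: ready={A,B,C,D,H} → run H
t=23: ready={A,B,C,D,H} → run H
t=24: ready={A,B,C,D,H} → run H
t=25: ready={A,B,C,D} → run D
t=26: ready={A,B,C,D} → run D
t=27: ready={A,B,C,D} → run D
t=28: ready={A,B,C,D} → run D
t=29: ready={A,B,C,D} → run D
t=30: ready={A,B,C,D} → run D
t=31: ready={A,B,C} → run A
t=32: ready={B,C} → run C
t=33: ready={B,C} → run C
t=34: ready={B,C} → run C
t=35: ready={B,C} → run C
t=36: ready={B,C} → run C
t=37: ready={B,C} → run C
t=38: ready={B,C} → run C
t=39: ready={B} → run B
t=40: ready={B} → run B
t=41: ready={B} → run B
t=42: ready={B} → run B
t=43: ready={B} → run B
t=44: ready={B} → run B
t=45: (idle)
t=46: (idle)
t=47: (idle)
t=48: (idle)
t=49: (idle)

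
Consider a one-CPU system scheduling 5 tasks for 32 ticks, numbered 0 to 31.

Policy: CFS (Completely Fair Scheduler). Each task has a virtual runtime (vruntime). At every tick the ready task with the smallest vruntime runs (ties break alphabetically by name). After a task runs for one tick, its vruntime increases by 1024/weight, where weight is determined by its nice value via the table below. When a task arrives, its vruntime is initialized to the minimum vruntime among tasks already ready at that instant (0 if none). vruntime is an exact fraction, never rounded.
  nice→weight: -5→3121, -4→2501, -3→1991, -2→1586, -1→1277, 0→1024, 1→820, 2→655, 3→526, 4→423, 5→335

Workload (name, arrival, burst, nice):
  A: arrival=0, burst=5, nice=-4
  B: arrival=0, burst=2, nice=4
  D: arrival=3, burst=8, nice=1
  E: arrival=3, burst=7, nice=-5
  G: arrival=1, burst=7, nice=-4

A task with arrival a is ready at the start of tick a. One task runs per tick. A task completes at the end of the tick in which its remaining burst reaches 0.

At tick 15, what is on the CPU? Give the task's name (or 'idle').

t=0: vr[A=0 B=0] → run A
t=1: vr[A=1024/2501 B=0 G=0] → run B
t=2: vr[A=1024/2501 B=1024/423 G=0] → run G
t=3: vr[A=1024/2501 B=1024/423 D=1024/2501 E=1024/2501 G=1024/2501] → run A
t=4: vr[A=2048/2501 B=1024/423 D=1024/2501 E=1024/2501 G=1024/2501] → run D
t=5: vr[A=2048/2501 B=1024/423 D=20736/12505 E=1024/2501 G=1024/2501] → run E
t=6: vr[A=2048/2501 B=1024/423 D=20736/12505 E=5756928/7805621 G=1024/2501] → run G
t=7: vr[A=2048/2501 B=1024/423 D=20736/12505 E=5756928/7805621 G=2048/2501] → run E
t=8: vr[A=2048/2501 B=1024/423 D=20736/12505 E=8317952/7805621 G=2048/2501] → run A
t=9: vr[A=3072/2501 B=1024/423 D=20736/12505 E=8317952/7805621 G=2048/2501] → run G
t=10: vr[A=3072/2501 B=1024/423 D=20736/12505 E=8317952/7805621 G=3072/2501] → run E
t=11: vr[A=3072/2501 B=1024/423 D=20736/12505 E=10878976/7805621 G=3072/2501] → run A
t=12: vr[A=4096/2501 B=1024/423 D=20736/12505 E=10878976/7805621 G=3072/2501] → run G
t=13: vr[A=4096/2501 B=1024/423 D=20736/12505 E=10878976/7805621 G=4096/2501] → run E
t=14: vr[A=4096/2501 B=1024/423 D=20736/12505 E=13440000/7805621 G=4096/2501] → run A
t=15: vr[B=1024/423 D=20736/12505 E=13440000/7805621 G=4096/2501] → run G
t=16: vr[B=1024/423 D=20736/12505 E=13440000/7805621 G=5120/2501] → run D
t=17: vr[B=1024/423 D=36352/12505 E=13440000/7805621 G=5120/2501] → run E
t=18: vr[B=1024/423 D=36352/12505 E=16001024/7805621 G=5120/2501] → run G
t=19: vr[B=1024/423 D=36352/12505 E=16001024/7805621 G=6144/2501] → run E
t=20: vr[B=1024/423 D=36352/12505 E=18562048/7805621 G=6144/2501] → run E
t=21: vr[B=1024/423 D=36352/12505 G=6144/2501] → run B
t=22: vr[D=36352/12505 G=6144/2501] → run G
t=23: vr[D=36352/12505] → run D
t=24: vr[D=51968/12505] → run D
t=25: vr[D=67584/12505] → run D
t=26: vr[D=16640/2501] → run D
t=27: vr[D=98816/12505] → run D
t=28: vr[D=114432/12505] → run D
t=29: (idle)
t=30: (idle)
t=31: (idle)

running at tick 15 = G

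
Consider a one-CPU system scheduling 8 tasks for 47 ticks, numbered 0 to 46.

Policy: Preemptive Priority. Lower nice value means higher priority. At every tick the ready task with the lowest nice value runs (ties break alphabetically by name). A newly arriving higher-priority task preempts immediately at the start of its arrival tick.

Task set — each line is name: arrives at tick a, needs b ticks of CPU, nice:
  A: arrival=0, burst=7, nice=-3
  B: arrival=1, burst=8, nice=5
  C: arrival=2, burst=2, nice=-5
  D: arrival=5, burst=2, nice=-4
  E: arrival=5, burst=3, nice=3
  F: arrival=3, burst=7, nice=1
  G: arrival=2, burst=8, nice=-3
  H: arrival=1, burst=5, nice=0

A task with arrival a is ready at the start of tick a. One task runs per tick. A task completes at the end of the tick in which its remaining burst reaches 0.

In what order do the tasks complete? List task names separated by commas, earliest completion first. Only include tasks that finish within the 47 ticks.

t=0: ready={A} → run A
t=1: ready={A,B,H} → run A
t=2: ready={A,B,C,G,H} → run C
t=3: ready={A,B,C,F,G,H} → run C
t=4: ready={A,B,F,G,H} → run A
t=5: ready={A,B,D,E,F,G,H} → run D
t=6: ready={A,B,D,E,F,G,H} → run D
t=7: ready={A,B,E,F,G,H} → run A
t=8: ready={A,B,E,F,G,H} → run A
t=9: ready={A,B,E,F,G,H} → run A
t=10: ready={A,B,E,F,G,H} → run A
t=11: ready={B,E,F,G,H} → run G
t=12: ready={B,E,F,G,H} → run G
t=13: ready={B,E,F,G,H} → run G
t=14: ready={B,E,F,G,H} → run G
t=15: ready={B,E,F,G,H} → run G
t=16: ready={B,E,F,G,H} → run G
t=17: ready={B,E,F,G,H} → run G
t=18: ready={B,E,F,G,H} → run G
t=19: ready={B,E,F,H} → run H
t=20: ready={B,E,F,H} → run H
t=21: ready={B,E,F,H} → run H
t=22: ready={B,E,F,H} → run H
t=23: ready={B,E,F,H} → run H
t=24: ready={B,E,F} → run F
t=25: ready={B,E,F} → run F
t=26: ready={B,E,F} → run F
t=27: ready={B,E,F} → run F
t=28: ready={B,E,F} → run F
t=29: ready={B,E,F} → run F
t=30: ready={B,E,F} → run F
t=31: ready={B,E} → run E
t=32: ready={B,E} → run E
t=33: ready={B,E} → run E
t=34: ready={B} → run B
t=35: ready={B} → run B
t=36: ready={B} → run B
t=37: ready={B} → run B
t=38: ready={B} → run B
t=39: ready={B} → run B
t=40: ready={B} → run B
t=41: ready={B} → run B
t=42: (idle)
t=43: (idle)
t=44: (idle)
t=45: (idle)
t=46: (idle)

completion order = C, D, A, G, H, F, E, B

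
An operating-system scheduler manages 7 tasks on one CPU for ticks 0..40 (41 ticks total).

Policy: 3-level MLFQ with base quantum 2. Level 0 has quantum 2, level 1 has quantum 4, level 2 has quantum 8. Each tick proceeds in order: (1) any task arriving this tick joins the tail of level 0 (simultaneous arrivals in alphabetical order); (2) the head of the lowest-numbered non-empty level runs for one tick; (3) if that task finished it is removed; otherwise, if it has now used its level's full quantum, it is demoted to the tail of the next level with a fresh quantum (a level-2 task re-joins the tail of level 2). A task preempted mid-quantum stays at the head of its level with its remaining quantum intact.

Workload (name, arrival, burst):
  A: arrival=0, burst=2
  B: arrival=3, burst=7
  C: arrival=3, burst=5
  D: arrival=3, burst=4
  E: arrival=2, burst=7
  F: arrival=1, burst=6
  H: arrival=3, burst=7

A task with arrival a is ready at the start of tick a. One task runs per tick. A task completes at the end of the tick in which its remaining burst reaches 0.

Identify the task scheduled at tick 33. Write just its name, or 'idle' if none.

t=0: L0/L1/L2 = A/-/- → run A
t=1: L0/L1/L2 = AF/-/- → run A
t=2: L0/L1/L2 = FE/-/- → run F
t=3: L0/L1/L2 = FEBCDH/-/- → run F
t=4: L0/L1/L2 = EBCDH/F/- → run E
t=5: L0/L1/L2 = EBCDH/F/- → run E
t=6: L0/L1/L2 = BCDH/FE/- → run B
t=7: L0/L1/L2 = BCDH/FE/- → run B
t=8: L0/L1/L2 = CDH/FEB/- → run C
t=9: L0/L1/L2 = CDH/FEB/- → run C
t=10: L0/L1/L2 = DH/FEBC/- → run D
t=11: L0/L1/L2 = DH/FEBC/- → run D
t=12: L0/L1/L2 = H/FEBCD/- → run H
t=13: L0/L1/L2 = H/FEBCD/- → run H
t=14: L0/L1/L2 = -/FEBCDH/- → run F
t=15: L0/L1/L2 = -/FEBCDH/- → run F
t=16: L0/L1/L2 = -/FEBCDH/- → run F
t=17: L0/L1/L2 = -/FEBCDH/- → run F
t=18: L0/L1/L2 = -/EBCDH/- → run E
t=19: L0/L1/L2 = -/EBCDH/- → run E
t=20: L0/L1/L2 = -/EBCDH/- → run E
t=21: L0/L1/L2 = -/EBCDH/- → run E
t=22: L0/L1/L2 = -/BCDH/E → run B
t=23: L0/L1/L2 = -/BCDH/E → run B
t=24: L0/L1/L2 = -/BCDH/E → run B
t=25: L0/L1/L2 = -/BCDH/E → run B
t=26: L0/L1/L2 = -/CDH/EB → run C
t=27: L0/L1/L2 = -/CDH/EB → run C
t=28: L0/L1/L2 = -/CDH/EB → run C
t=29: L0/L1/L2 = -/DH/EB → run D
t=30: L0/L1/L2 = -/DH/EB → run D
t=31: L0/L1/L2 = -/H/EB → run H
t=32: L0/L1/L2 = -/H/EB → run H
t=33: L0/L1/L2 = -/H/EB → run H
t=34: L0/L1/L2 = -/H/EB → run H
t=35: L0/L1/L2 = -/-/EBH → run E
t=36: L0/L1/L2 = -/-/BH → run B
t=37: L0/L1/L2 = -/-/H → run H
t=38: (idle)
t=39: (idle)
t=40: (idle)

running at tick 33 = H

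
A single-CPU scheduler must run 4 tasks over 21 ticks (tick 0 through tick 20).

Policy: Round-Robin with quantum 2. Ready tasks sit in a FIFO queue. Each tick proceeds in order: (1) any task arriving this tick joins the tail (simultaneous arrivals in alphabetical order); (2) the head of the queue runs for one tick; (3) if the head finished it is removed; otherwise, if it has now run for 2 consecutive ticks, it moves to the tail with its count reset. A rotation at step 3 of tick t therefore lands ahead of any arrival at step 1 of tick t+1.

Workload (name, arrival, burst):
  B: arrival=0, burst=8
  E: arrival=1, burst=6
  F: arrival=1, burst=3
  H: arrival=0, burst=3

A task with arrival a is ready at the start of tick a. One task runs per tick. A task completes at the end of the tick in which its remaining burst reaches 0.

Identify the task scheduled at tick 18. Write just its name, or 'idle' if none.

t=0: queue=[B,H] q_used=0 → run B
t=1: queue=[B,H,E,F] q_used=1 → run B
t=2: queue=[H,E,F,B] q_used=0 → run H
t=3: queue=[H,E,F,B] q_used=1 → run H
t=4: queue=[E,F,B,H] q_used=0 → run E
t=5: queue=[E,F,B,H] q_used=1 → run E
t=6: queue=[F,B,H,E] q_used=0 → run F
t=7: queue=[F,B,H,E] q_used=1 → run F
t=8: queue=[B,H,E,F] q_used=0 → run B
t=9: queue=[B,H,E,F] q_used=1 → run B
t=10: queue=[H,E,F,B] q_used=0 → run H
t=11: queue=[E,F,B] q_used=0 → run E
t=12: queue=[E,F,B] q_used=1 → run E
t=13: queue=[F,B,E] q_used=0 → run F
t=14: queue=[B,E] q_used=0 → run B
t=15: queue=[B,E] q_used=1 → run B
t=16: queue=[E,B] q_used=0 → run E
t=17: queue=[E,B] q_used=1 → run E
t=18: queue=[B] q_used=0 → run B
t=19: queue=[B] q_used=1 → run B
t=20: (idle)

running at tick 18 = B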